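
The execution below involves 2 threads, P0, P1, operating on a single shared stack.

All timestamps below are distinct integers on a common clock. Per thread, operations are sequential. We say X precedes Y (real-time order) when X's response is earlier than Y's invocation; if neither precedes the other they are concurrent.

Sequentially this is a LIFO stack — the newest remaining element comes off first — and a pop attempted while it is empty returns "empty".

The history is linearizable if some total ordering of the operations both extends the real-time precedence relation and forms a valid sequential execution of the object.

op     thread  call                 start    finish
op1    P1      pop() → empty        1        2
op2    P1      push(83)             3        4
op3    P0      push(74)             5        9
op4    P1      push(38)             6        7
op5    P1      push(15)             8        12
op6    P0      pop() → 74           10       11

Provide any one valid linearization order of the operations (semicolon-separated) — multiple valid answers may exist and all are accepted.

op1; op2; op4; op3; op6; op5

step 1: op1 pop() → empty — stack <>
step 2: op2 push(83) — stack <83>
step 3: op4 push(38) — stack <83,38>
step 4: op3 push(74) — stack <83,38,74>
step 5: op6 pop() → 74 — stack <83,38>
step 6: op5 push(15) — stack <83,38,15>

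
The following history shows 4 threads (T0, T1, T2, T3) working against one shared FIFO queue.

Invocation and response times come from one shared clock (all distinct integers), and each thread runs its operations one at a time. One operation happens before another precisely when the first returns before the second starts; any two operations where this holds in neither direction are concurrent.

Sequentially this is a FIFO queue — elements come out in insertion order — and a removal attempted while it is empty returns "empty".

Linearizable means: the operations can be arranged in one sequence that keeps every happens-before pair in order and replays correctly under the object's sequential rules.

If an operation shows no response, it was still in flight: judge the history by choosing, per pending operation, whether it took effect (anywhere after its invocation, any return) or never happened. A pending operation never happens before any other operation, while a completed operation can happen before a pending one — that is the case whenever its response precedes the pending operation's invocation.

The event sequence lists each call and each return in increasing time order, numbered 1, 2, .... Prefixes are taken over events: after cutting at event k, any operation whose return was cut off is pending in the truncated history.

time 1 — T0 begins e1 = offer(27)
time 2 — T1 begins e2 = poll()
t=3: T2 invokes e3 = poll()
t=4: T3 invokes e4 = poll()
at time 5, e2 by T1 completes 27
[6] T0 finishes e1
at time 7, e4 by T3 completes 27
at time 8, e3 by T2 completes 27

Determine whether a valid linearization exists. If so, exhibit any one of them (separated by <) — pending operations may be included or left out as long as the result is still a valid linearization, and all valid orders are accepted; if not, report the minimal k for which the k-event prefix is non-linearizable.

through event 6 a valid linearization exists; event 7 (e4 responding at time 7) ends that
checked exhaustively: 6 real-time-consistent orders of 3 completed operations, zero legal FIFO queue replays
every completion of the 1 pending operation (e3) was checked; none linearizes
sample order e1, e2, e4 (pending dropped) stalls at step 3 — e4 poll() → 27 has no legal effect
sample order e1, e4, e2 (pending dropped) stalls at step 3 — e2 poll() → 27 has no legal effect

not linearizable — minimal violating prefix: 7 events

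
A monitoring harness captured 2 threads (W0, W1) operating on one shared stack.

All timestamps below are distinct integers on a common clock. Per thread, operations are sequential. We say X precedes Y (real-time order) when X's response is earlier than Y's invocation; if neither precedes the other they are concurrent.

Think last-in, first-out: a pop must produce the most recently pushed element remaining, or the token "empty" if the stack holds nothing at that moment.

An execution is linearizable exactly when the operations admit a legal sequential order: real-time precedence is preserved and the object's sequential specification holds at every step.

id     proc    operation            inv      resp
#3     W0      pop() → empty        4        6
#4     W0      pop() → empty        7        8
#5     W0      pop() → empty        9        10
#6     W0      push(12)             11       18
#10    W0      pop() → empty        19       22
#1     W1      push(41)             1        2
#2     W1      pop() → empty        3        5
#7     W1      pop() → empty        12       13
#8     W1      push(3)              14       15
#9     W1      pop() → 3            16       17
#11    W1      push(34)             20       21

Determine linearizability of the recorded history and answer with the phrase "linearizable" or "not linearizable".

not linearizable

already the first 6 events (up to #3's response at time 6) admit no linearization; the first 5 still do
real-time-consistent orders of the 3 completed operations: 2 — all fail the stack replay
e.g. #1, #2, #3: illegal at step 2, since #2 pop() → empty cannot apply there
e.g. #1, #3, #2: illegal at step 2, since #3 pop() → empty cannot apply there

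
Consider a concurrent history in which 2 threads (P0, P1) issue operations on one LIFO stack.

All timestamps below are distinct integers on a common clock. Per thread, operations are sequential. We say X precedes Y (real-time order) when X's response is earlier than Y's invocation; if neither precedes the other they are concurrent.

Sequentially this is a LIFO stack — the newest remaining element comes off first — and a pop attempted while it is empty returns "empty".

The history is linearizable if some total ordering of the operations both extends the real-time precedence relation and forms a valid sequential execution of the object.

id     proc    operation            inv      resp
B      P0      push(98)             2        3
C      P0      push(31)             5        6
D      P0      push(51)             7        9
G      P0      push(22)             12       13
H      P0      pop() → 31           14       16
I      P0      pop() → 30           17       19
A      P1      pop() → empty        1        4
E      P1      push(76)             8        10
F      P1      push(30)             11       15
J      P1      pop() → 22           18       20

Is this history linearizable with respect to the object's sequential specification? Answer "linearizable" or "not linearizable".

not linearizable

the violation lands at event 16, H's response at time 16: events 1..15 linearize, events 1..16 do not
no legal order exists: 12 real-time-consistent candidates over 8 completed LIFO stack operations, all rejected
take A, B, C, D, E, F, G, H: step 8 already fails, because H pop() → 31 cannot occur there
take A, B, C, D, E, G, F, H: step 8 already fails, because H pop() → 31 cannot occur there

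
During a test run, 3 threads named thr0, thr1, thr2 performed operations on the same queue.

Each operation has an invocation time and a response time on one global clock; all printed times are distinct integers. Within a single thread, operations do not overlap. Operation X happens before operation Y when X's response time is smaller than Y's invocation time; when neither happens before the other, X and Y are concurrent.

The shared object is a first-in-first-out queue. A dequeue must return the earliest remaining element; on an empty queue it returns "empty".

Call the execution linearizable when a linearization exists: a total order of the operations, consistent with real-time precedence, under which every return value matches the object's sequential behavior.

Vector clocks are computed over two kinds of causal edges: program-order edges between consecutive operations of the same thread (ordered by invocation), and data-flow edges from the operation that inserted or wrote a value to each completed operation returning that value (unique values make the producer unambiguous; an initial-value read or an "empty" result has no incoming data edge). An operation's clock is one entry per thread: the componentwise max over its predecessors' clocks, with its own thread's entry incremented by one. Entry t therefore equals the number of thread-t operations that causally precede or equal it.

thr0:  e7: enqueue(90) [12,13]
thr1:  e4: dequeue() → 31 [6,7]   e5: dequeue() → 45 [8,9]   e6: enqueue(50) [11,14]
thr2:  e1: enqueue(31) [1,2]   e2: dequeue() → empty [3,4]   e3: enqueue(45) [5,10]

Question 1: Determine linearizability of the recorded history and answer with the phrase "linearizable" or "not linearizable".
not linearizable

the violation lands at event 4, e2's response at time 4: events 1..3 linearize, events 1..4 do not
the completed operations (2 total) allow one real-time order; the queue replay rejects it
take e1, e2: step 2 already fails, because e2 dequeue() → empty cannot occur there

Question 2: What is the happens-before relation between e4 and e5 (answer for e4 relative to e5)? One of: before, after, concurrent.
Answer: before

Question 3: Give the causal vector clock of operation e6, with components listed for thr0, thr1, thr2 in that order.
Answer: (0, 3, 3)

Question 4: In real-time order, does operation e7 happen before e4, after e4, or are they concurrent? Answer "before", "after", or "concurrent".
Answer: after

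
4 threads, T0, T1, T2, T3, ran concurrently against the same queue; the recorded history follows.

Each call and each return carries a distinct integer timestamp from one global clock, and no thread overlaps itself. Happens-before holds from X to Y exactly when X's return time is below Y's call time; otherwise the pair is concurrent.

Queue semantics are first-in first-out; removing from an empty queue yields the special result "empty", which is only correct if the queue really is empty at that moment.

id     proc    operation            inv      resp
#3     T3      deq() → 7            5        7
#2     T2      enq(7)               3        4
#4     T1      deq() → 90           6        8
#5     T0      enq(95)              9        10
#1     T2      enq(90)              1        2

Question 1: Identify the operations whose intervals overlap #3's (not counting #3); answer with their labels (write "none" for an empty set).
Answer: #4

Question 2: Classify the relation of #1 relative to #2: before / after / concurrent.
Answer: before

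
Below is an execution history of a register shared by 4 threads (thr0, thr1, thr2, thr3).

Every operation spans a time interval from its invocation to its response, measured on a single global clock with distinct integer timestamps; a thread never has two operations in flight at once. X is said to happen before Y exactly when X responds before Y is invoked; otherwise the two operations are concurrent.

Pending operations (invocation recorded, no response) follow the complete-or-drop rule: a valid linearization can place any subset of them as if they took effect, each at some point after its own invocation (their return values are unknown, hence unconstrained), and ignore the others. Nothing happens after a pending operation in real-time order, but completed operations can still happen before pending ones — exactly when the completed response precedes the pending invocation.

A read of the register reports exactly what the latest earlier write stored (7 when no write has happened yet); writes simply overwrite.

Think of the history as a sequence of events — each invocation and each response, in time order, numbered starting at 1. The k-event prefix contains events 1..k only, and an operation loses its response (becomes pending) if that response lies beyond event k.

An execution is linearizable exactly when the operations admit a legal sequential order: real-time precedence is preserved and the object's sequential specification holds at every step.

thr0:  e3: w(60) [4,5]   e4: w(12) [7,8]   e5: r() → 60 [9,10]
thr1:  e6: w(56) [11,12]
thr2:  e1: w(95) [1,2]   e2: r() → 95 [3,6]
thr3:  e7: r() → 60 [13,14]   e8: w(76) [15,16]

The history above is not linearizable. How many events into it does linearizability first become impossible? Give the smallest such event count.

a valid linearization of events 1..9 exists, for instance e1, e2, e3, e4:
step 1: e1 w(95) — value 95
step 2: e2 r() → 95 — value 95
step 3: e3 w(60) — value 60
step 4: e4 w(12) — value 12
event 10 — e5's response, time 10 — after it, nothing linearizes
one such order, e1, e2, e3, e4, e5, breaks at step 5 where e5 r() → 60 is illegal
one such order, e1, e3, e2, e4, e5, breaks at step 3 where e2 r() → 95 is illegal

10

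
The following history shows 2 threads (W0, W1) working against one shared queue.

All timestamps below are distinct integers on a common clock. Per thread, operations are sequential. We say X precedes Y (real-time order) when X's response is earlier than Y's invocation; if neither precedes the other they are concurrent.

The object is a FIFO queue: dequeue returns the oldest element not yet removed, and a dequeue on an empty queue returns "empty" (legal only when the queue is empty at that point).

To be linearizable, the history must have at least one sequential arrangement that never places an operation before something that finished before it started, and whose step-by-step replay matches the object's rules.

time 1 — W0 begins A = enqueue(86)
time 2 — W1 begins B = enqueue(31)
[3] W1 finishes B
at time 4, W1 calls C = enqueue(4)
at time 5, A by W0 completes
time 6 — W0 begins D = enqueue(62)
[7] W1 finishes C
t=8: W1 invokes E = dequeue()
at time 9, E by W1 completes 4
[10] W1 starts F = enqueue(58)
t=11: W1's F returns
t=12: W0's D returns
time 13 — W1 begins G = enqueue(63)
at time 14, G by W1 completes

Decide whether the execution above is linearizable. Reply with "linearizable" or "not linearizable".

not linearizable

events 1..8 are fine; event 9 — the response of E at time 9 — makes the prefix non-linearizable
real-time-consistent orders of the 4 completed operations: 3 — all fail the queue replay
include/drop combinations of the 1 pending operation (D) were all tried; none helps
one such order, A, B, C, E (pending dropped), breaks at step 4 where E dequeue() → 4 is illegal
one such order, B, A, C, E (pending dropped), breaks at step 4 where E dequeue() → 4 is illegal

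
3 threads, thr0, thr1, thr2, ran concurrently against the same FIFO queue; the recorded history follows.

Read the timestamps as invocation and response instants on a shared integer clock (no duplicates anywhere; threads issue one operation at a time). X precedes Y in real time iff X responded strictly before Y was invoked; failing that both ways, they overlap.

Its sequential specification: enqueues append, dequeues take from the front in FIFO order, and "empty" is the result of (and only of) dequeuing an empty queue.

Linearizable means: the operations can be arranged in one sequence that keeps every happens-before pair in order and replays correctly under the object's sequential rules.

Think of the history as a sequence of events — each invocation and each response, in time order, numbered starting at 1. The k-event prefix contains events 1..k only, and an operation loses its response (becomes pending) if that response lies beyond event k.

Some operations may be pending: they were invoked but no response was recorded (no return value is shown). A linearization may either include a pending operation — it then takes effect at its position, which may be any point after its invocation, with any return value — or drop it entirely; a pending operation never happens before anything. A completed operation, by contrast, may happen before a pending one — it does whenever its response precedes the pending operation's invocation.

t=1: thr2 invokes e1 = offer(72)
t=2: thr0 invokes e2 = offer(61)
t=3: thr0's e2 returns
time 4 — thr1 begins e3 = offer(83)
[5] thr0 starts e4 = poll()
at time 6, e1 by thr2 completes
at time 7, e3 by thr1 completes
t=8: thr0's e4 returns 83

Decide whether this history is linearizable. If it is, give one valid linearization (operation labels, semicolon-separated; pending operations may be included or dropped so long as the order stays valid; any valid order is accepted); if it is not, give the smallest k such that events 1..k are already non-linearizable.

already the first 8 events (up to e4's response at time 8) admit no linearization; the first 7 still do
all 8 real-time-respecting orders fail — 4 completed FIFO queue operations, no legal replay
one such order, e1, e2, e3, e4, breaks at step 4 where e4 poll() → 83 is illegal
one such order, e1, e2, e4, e3, breaks at step 3 where e4 poll() → 83 is illegal

not linearizable — minimal violating prefix: 8 events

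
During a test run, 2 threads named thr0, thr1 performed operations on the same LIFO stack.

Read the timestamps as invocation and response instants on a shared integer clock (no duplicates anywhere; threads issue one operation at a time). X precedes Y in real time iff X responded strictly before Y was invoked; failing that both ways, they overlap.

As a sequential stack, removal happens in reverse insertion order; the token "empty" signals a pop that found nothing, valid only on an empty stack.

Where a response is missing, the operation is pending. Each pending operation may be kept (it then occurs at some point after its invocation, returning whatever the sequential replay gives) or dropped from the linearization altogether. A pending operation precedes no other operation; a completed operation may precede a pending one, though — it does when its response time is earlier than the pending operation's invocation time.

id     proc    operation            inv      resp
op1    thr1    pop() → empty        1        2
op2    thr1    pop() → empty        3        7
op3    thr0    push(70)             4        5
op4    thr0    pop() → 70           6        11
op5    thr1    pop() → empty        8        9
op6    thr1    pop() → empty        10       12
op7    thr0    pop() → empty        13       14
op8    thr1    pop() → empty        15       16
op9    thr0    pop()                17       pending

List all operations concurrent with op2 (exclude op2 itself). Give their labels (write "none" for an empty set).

op2 spans [3,7]; an op avoiding the whole window 3..7 is ordered, any other is concurrent
op1 [1,2]: before
op3 [4,5]: concurrent
op4 [6,11]: concurrent
op5 [8,9]: after
op6 [10,12]: after
op7 [13,14]: after
op8 [15,16]: after
op9 [17,…): after

op3, op4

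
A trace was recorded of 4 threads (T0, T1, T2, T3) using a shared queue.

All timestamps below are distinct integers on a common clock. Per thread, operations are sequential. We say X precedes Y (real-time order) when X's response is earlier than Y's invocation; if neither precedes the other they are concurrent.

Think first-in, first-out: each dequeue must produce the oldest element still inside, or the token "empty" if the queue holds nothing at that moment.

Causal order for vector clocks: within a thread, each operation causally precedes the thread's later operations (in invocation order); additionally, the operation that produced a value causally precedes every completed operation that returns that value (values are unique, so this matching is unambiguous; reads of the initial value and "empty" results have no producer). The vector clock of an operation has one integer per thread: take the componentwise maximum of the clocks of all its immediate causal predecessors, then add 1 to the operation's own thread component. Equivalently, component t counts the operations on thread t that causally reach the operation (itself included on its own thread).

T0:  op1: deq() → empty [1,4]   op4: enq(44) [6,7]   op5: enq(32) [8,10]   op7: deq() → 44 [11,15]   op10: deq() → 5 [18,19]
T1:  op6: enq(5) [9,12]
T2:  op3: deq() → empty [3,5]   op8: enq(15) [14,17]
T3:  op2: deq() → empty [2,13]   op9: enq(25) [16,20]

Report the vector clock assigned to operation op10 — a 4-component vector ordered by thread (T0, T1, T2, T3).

(5, 1, 0, 0)

VC(op2, invoked at 2): no causal predecessors; +1 on T3 → (0, 0, 0, 1)
VC(op3, invoked at 3): no causal predecessors; +1 on T2 → (0, 0, 1, 0)
VC(op6, invoked at 9): no causal predecessors; +1 on T1 → (0, 1, 0, 0)
VC(op1, invoked at 1): no causal predecessors; +1 on T0 → (1, 0, 0, 0)
invoked at 16, op9 merges VC(op2)=(0, 0, 0, 1) and bumps T3's slot → (0, 0, 0, 2)
invoked at 14, op8 merges VC(op3)=(0, 0, 1, 0) and bumps T2's slot → (0, 0, 2, 0)
invoked at 6, op4 merges VC(op1)=(1, 0, 0, 0) and bumps T0's slot → (2, 0, 0, 0)
invoked at 8, op5 merges VC(op4)=(2, 0, 0, 0) and bumps T0's slot → (3, 0, 0, 0)
invoked at 11, op7 merges VC(op4)=(2, 0, 0, 0), VC(op5)=(3, 0, 0, 0) and bumps T0's slot → (4, 0, 0, 0)
invoked at 18, op10 merges VC(op6)=(0, 1, 0, 0), VC(op7)=(4, 0, 0, 0) and bumps T0's slot → (5, 1, 0, 0)
target: VC(op10) = (5, 1, 0, 0)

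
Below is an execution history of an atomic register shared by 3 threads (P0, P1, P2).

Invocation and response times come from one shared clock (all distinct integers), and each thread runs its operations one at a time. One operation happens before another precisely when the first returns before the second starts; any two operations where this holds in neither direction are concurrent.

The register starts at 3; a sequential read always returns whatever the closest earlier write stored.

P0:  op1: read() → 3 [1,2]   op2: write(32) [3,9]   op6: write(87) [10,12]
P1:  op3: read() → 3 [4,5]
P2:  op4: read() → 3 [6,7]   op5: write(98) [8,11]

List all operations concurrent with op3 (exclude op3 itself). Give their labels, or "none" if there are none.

op3 spans [4,5]; an op avoiding the whole window 4..5 is ordered, any other is concurrent
op1 [1,2]: before
op2 [3,9]: concurrent
op4 [6,7]: after
op5 [8,11]: after
op6 [10,12]: after

op2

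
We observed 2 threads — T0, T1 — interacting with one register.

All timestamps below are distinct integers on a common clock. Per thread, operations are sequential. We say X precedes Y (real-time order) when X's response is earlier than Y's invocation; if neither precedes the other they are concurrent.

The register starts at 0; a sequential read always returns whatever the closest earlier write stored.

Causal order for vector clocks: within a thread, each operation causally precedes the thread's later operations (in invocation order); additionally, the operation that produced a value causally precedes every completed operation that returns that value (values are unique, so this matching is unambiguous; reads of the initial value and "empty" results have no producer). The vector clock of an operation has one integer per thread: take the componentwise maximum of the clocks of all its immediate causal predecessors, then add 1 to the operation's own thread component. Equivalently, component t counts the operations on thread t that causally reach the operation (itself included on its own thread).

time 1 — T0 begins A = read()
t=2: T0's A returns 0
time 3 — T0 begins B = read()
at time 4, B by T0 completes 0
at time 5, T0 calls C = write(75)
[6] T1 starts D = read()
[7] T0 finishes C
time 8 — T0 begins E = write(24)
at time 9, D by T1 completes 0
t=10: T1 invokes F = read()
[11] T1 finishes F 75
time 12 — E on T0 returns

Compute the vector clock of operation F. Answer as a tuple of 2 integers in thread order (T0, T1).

root op D, invoked 6: fresh clock plus T1's own tick → (0, 1)
root op A, invoked 1: fresh clock plus T0's own tick → (1, 0)
merge at B (invoked 3): VC(A)=(1, 0), own-thread bump on T0 → (2, 0)
merge at C (invoked 5): VC(B)=(2, 0), own-thread bump on T0 → (3, 0)
merge at E (invoked 8): VC(C)=(3, 0), own-thread bump on T0 → (4, 0)
merge at F (invoked 10): VC(C)=(3, 0), VC(D)=(0, 1), own-thread bump on T1 → (3, 2)
target: VC(F) = (3, 2)

(3, 2)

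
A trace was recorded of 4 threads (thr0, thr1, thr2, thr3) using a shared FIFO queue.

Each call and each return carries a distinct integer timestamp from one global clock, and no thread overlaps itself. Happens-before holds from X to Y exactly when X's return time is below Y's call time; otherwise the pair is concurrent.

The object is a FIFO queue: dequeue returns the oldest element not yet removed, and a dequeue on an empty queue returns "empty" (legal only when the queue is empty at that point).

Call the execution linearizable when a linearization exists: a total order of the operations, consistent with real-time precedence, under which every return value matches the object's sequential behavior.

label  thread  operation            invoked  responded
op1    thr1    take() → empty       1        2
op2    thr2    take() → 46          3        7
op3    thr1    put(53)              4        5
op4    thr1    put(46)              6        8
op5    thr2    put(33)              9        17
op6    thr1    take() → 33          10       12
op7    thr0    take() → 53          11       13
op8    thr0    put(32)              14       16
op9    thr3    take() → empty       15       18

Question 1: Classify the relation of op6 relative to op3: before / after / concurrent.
after

op6 spans [10,12], op3 spans [4,5]
resp(op3)=5 < inv(op6)=10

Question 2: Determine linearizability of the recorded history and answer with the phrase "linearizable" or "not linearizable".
not linearizable

cut after 6 events: linearizable; cut after 7 events (op2 responds, time 7): not linearizable
the 3 completed operations admit 2 real-time orders; each fails the FIFO queue replay
no escape via the 1 pending operation (op4): every completion choice fails
sample order op1, op2, op3 (pending dropped) stalls at step 2 — op2 take() → 46 has no legal effect
sample order op1, op3, op2 (pending dropped) stalls at step 3 — op2 take() → 46 has no legal effect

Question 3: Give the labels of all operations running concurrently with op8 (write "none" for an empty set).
op5, op9

op8 runs from 14 to 16; window-overlapping ops are concurrent
op1 [1,2]: before
op2 [3,7]: before
op3 [4,5]: before
op4 [6,8]: before
op5 [9,17]: concurrent
op6 [10,12]: before
op7 [11,13]: before
op9 [15,18]: concurrent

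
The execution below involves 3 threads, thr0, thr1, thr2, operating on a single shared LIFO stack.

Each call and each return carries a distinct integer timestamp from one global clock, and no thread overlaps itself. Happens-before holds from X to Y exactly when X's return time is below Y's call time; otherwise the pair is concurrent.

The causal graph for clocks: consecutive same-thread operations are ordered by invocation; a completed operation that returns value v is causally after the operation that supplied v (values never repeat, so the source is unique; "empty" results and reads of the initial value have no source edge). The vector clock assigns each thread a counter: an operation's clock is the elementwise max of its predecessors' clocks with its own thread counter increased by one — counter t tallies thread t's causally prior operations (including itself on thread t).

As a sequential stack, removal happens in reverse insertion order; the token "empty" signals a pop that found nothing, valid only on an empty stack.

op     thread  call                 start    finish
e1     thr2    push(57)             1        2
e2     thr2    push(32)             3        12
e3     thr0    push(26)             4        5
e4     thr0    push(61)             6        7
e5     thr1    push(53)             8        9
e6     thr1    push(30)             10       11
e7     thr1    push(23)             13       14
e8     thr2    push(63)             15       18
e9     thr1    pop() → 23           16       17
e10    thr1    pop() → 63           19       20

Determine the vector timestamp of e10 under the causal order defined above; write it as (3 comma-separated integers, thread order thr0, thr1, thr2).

VC(e1, invoked at 1): no causal predecessors; +1 on thr2 → (0, 0, 1)
VC(e5, invoked at 8): no causal predecessors; +1 on thr1 → (0, 1, 0)
VC(e3, invoked at 4): no causal predecessors; +1 on thr0 → (1, 0, 0)
VC(e2, invoked at 3): max of VC(e1)=(0, 0, 1), then +1 on thread thr2 → (0, 0, 2)
VC(e6, invoked at 10): max of VC(e5)=(0, 1, 0), then +1 on thread thr1 → (0, 2, 0)
VC(e4, invoked at 6): max of VC(e3)=(1, 0, 0), then +1 on thread thr0 → (2, 0, 0)
VC(e8, invoked at 15): max of VC(e2)=(0, 0, 2), then +1 on thread thr2 → (0, 0, 3)
VC(e7, invoked at 13): max of VC(e6)=(0, 2, 0), then +1 on thread thr1 → (0, 3, 0)
VC(e9, invoked at 16): max of VC(e7)=(0, 3, 0), then +1 on thread thr1 → (0, 4, 0)
VC(e10, invoked at 19): max of VC(e8)=(0, 0, 3), VC(e9)=(0, 4, 0), then +1 on thread thr1 → (0, 5, 3)
target: VC(e10) = (0, 5, 3)

(0, 5, 3)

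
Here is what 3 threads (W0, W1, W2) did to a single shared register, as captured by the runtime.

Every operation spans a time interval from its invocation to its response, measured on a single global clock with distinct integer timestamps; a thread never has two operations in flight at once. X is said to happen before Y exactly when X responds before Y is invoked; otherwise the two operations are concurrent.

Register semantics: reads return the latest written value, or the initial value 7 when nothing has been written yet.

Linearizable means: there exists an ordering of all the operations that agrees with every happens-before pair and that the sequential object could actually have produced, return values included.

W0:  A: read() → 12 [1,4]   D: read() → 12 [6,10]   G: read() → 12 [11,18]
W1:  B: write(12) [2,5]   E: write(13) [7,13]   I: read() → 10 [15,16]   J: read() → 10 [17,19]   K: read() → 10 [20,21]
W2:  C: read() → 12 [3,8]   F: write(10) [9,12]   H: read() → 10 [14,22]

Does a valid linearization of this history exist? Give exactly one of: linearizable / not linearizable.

a witness: B, A, C, D, G, E, F, H, I, J, K
1. B write(12), leaving value 12
2. A read() → 12, leaving value 12
3. C read() → 12, leaving value 12
4. D read() → 12, leaving value 12
5. G read() → 12, leaving value 12
6. E write(13), leaving value 13
7. F write(10), leaving value 10
8. H read() → 10, leaving value 10
9. I read() → 10, leaving value 10
10. J read() → 10, leaving value 10
11. K read() → 10, leaving value 10

linearizable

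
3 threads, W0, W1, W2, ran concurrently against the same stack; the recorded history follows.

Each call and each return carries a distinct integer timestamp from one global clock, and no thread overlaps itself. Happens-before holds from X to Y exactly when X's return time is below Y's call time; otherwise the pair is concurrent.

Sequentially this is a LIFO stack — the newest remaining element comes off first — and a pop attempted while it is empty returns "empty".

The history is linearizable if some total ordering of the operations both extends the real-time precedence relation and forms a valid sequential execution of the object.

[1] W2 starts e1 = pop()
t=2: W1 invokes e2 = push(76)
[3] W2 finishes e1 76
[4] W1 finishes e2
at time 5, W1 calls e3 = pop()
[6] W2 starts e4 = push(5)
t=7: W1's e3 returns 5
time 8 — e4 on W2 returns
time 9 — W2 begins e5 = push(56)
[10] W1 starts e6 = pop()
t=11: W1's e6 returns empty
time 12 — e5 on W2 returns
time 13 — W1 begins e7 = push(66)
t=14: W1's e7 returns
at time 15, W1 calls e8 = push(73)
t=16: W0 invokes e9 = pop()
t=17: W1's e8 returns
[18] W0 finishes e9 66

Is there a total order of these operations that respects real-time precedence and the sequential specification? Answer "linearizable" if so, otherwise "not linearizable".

linearizable

a witness: e2, e1, e4, e3, e6, e5, e7, e9, e8
1. e2 push(76), leaving stack <76>
2. e1 pop() → 76, leaving stack <>
3. e4 push(5), leaving stack <5>
4. e3 pop() → 5, leaving stack <>
5. e6 pop() → empty, leaving stack <>
6. e5 push(56), leaving stack <56>
7. e7 push(66), leaving stack <56,66>
8. e9 pop() → 66, leaving stack <56>
9. e8 push(73), leaving stack <56,73>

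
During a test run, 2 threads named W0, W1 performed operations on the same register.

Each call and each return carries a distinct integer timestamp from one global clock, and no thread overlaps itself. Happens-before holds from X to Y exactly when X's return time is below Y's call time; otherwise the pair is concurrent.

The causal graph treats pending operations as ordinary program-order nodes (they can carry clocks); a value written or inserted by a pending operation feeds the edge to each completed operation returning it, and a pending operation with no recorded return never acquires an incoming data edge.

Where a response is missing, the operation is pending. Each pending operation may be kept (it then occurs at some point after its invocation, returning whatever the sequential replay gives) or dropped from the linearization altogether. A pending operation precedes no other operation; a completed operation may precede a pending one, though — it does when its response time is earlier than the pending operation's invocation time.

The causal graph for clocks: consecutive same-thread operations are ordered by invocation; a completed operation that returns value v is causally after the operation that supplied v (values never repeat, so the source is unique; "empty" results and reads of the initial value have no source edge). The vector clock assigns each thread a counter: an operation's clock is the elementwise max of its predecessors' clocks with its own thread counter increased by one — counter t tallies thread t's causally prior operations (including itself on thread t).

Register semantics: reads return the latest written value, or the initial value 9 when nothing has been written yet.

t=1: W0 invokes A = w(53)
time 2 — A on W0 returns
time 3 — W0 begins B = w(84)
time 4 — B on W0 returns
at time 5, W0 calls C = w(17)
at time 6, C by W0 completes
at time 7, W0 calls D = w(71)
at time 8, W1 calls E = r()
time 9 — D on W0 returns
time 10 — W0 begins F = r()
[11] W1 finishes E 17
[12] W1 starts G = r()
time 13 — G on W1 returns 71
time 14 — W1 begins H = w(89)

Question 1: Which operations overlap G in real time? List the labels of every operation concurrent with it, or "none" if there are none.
concurrent with G ([12,13]): every op whose interval crosses 12..13
A [1,2]: before
B [3,4]: before
C [5,6]: before
D [7,9]: before
E [8,11]: before
F [10,…): concurrent
H [14,…): after

F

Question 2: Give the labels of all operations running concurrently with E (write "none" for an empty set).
overlap test against E [8,11]: concurrent iff the interval meets 8..11
A [1,2]: before
B [3,4]: before
C [5,6]: before
D [7,9]: concurrent
F [10,…): concurrent
G [12,13]: after
H [14,…): after

D, F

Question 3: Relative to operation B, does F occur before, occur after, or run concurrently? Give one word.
F spans [10,…), B spans [3,4]
resp(B)=4 < inv(F)=10

after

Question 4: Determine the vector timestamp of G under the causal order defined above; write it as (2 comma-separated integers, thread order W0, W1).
A (invocation 1): nothing precedes it; W0's component alone gives (1, 0)
B, invoked 3, takes VC(A)=(1, 0) under max, adds 1 for W0 → (2, 0)
C, invoked 5, takes VC(B)=(2, 0) under max, adds 1 for W0 → (3, 0)
E, invoked 8, takes VC(C)=(3, 0) under max, adds 1 for W1 → (3, 1)
D, invoked 7, takes VC(C)=(3, 0) under max, adds 1 for W0 → (4, 0)
F, invoked 10, takes VC(D)=(4, 0) under max, adds 1 for W0 → (5, 0)
G, invoked 12, takes VC(D)=(4, 0), VC(E)=(3, 1) under max, adds 1 for W1 → (4, 2)
H, invoked 14, takes VC(G)=(4, 2) under max, adds 1 for W1 → (4, 3)
target: VC(G) = (4, 2)

(4, 2)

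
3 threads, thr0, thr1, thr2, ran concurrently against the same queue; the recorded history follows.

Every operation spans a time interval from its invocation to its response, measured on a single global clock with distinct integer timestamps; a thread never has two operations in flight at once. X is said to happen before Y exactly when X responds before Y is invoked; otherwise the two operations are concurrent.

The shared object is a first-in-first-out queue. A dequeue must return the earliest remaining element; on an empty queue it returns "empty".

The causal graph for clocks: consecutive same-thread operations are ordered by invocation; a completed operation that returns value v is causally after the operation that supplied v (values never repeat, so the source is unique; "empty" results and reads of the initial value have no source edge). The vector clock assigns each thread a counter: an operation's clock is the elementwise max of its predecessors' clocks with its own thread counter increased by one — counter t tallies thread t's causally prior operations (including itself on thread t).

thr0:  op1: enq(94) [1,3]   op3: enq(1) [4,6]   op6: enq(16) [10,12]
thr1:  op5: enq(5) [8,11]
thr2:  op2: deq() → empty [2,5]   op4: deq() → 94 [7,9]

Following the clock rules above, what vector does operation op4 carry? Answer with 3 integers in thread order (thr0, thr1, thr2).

invoked at 2, op2 has no predecessors; its own thr2 bump gives (0, 0, 1)
invoked at 8, op5 has no predecessors; its own thr1 bump gives (0, 1, 0)
invoked at 1, op1 has no predecessors; its own thr0 bump gives (1, 0, 0)
op3 (invocation 4): componentwise max over VC(op1)=(1, 0, 0), +1 at thr0, giving (2, 0, 0)
op4 (invocation 7): componentwise max over VC(op1)=(1, 0, 0), VC(op2)=(0, 0, 1), +1 at thr2, giving (1, 0, 2)
op6 (invocation 10): componentwise max over VC(op3)=(2, 0, 0), +1 at thr0, giving (3, 0, 0)
target: VC(op4) = (1, 0, 2)

(1, 0, 2)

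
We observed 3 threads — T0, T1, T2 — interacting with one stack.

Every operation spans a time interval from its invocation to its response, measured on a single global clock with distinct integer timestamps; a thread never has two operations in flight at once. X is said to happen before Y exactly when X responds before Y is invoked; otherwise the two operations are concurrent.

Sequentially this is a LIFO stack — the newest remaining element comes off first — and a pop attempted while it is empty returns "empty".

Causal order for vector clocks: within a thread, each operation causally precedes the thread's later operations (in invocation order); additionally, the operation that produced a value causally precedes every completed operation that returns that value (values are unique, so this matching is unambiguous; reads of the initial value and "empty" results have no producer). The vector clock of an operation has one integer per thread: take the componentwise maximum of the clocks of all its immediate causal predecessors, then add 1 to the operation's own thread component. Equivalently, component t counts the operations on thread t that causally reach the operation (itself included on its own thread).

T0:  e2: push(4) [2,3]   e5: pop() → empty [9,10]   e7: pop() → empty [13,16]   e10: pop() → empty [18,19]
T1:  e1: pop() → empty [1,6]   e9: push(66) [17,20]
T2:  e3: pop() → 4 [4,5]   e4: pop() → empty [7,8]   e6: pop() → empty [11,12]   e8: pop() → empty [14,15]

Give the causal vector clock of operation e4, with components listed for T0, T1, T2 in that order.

e1, invoked 1, has no incoming edges; only T1's bump applies → (0, 1, 0)
e2, invoked 2, has no incoming edges; only T0's bump applies → (1, 0, 0)
e9, invoked 17, takes VC(e1)=(0, 1, 0) under max, adds 1 for T1 → (0, 2, 0)
e3, invoked 4, takes VC(e2)=(1, 0, 0) under max, adds 1 for T2 → (1, 0, 1)
e5, invoked 9, takes VC(e2)=(1, 0, 0) under max, adds 1 for T0 → (2, 0, 0)
e4, invoked 7, takes VC(e3)=(1, 0, 1) under max, adds 1 for T2 → (1, 0, 2)
e7, invoked 13, takes VC(e5)=(2, 0, 0) under max, adds 1 for T0 → (3, 0, 0)
e6, invoked 11, takes VC(e4)=(1, 0, 2) under max, adds 1 for T2 → (1, 0, 3)
e10, invoked 18, takes VC(e7)=(3, 0, 0) under max, adds 1 for T0 → (4, 0, 0)
e8, invoked 14, takes VC(e6)=(1, 0, 3) under max, adds 1 for T2 → (1, 0, 4)
target: VC(e4) = (1, 0, 2)

(1, 0, 2)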